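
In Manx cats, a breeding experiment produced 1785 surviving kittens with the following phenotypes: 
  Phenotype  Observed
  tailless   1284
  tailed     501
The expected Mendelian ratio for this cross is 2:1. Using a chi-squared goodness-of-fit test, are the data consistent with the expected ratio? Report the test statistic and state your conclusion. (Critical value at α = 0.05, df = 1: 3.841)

22.276; not consistent

Under the 2:1 hypothesis (Σ ratio = 3, N = 1785):
  tailless: 1785 × 2/3 = 1190
  tailed: 1785 × 1/3 = 595
χ² = Σ (O − E)² / E
  tailless: (1284 − 1190)² / 1190 = 7.4252
  tailed: (501 − 595)² / 595 = 14.8504
χ² = 7.4252 + 14.8504 = 22.2756 ≈ 22.276
Degrees of freedom = 2 − 1 = 1; critical value at α = 0.05 is 3.841.
Since 22.276 > 3.841, we reject the null hypothesis — the data do not fit the 2:1 ratio.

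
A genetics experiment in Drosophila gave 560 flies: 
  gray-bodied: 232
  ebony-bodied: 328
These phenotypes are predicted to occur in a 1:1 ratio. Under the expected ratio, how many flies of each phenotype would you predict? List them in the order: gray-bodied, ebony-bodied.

280, 280

The 1:1 ratio has 2 parts, so with N = 560 the expected counts are:
  gray-bodied: 560 × 1/2 = 280
  ebony-bodied: 560 × 1/2 = 280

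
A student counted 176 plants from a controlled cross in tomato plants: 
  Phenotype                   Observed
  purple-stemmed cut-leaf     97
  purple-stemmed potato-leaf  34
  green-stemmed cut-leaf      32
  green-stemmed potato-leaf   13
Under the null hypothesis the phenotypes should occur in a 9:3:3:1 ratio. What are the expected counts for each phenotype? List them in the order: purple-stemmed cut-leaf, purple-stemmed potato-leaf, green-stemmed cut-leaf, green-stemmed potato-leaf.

99, 33, 33, 11

The 9:3:3:1 ratio has 16 parts, so with N = 176 the expected counts are:
  purple-stemmed cut-leaf: 176 × 9/16 = 99
  purple-stemmed potato-leaf: 176 × 3/16 = 33
  green-stemmed cut-leaf: 176 × 3/16 = 33
  green-stemmed potato-leaf: 176 × 1/16 = 11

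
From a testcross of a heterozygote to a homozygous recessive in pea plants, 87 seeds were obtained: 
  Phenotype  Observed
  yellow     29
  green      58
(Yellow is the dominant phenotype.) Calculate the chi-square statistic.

9.667

A testcross of a heterozygote (Aa × aa) gives a 1:1 phenotypic ratio.
Total ratio parts = 2. Expected numbers out of 87:
  yellow: 87 × 1/2 = 43.5
  green: 87 × 1/2 = 43.5
χ² = Σ (O − E)² / E
  yellow: (29 − 43.5)² / 43.5 = 4.8333
  green: (58 − 43.5)² / 43.5 = 4.8333
χ² = 4.8333 + 4.8333 = 9.6666 ≈ 9.667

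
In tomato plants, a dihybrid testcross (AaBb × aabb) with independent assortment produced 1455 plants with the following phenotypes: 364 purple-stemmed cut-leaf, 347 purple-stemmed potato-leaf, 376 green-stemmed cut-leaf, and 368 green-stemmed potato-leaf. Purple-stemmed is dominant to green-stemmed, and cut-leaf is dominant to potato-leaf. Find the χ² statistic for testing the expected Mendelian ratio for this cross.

1.234

A dihybrid testcross with independent assortment gives a 1:1:1:1 ratio.
Under the 1:1:1:1 hypothesis (Σ ratio = 4, N = 1455):
  purple-stemmed cut-leaf: 1455 × 1/4 = 363.75
  purple-stemmed potato-leaf: 1455 × 1/4 = 363.75
  green-stemmed cut-leaf: 1455 × 1/4 = 363.75
  green-stemmed potato-leaf: 1455 × 1/4 = 363.75
χ² = Σ (O − E)² / E
  purple-stemmed cut-leaf: (364 − 363.75)² / 363.75 = 0.0002
  purple-stemmed potato-leaf: (347 − 363.75)² / 363.75 = 0.7713
  green-stemmed cut-leaf: (376 − 363.75)² / 363.75 = 0.4125
  green-stemmed potato-leaf: (368 − 363.75)² / 363.75 = 0.0497
χ² = 0.0002 + 0.7713 + 0.4125 + 0.0497 = 1.2337 ≈ 1.234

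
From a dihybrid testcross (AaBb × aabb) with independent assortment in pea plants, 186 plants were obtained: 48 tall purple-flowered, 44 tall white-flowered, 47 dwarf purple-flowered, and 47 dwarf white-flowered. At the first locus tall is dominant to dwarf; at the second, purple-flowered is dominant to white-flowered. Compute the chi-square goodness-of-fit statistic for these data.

0.194

A dihybrid testcross with independent assortment gives a 1:1:1:1 ratio.
Expected counts for N = 186 under a 1:1:1:1 ratio (total parts = 4):
  tall purple-flowered: 186 × 1/4 = 46.5
  tall white-flowered: 186 × 1/4 = 46.5
  dwarf purple-flowered: 186 × 1/4 = 46.5
  dwarf white-flowered: 186 × 1/4 = 46.5
χ² = Σ (O − E)² / E
  tall purple-flowered: (48 − 46.5)² / 46.5 = 0.0484
  tall white-flowered: (44 − 46.5)² / 46.5 = 0.1344
  dwarf purple-flowered: (47 − 46.5)² / 46.5 = 0.0054
  dwarf white-flowered: (47 − 46.5)² / 46.5 = 0.0054
χ² = 0.0484 + 0.1344 + 0.0054 + 0.0054 = 0.1936 ≈ 0.194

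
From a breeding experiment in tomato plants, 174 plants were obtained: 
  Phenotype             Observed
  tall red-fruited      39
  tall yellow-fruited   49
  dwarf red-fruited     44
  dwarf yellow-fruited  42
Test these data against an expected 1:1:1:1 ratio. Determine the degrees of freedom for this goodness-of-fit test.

A goodness-of-fit test with 4 phenotype classes has df = 4 − 1 = 3.

3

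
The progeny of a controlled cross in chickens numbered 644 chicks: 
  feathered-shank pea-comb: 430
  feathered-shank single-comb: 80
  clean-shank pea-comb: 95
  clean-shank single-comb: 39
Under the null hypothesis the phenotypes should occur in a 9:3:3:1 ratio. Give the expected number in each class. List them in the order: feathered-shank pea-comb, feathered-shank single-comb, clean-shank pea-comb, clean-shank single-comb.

362.25, 120.75, 120.75, 40.25

Total ratio parts = 16. Expected numbers out of 644:
  feathered-shank pea-comb: 644 × 9/16 = 362.25
  feathered-shank single-comb: 644 × 3/16 = 120.75
  clean-shank pea-comb: 644 × 3/16 = 120.75
  clean-shank single-comb: 644 × 1/16 = 40.25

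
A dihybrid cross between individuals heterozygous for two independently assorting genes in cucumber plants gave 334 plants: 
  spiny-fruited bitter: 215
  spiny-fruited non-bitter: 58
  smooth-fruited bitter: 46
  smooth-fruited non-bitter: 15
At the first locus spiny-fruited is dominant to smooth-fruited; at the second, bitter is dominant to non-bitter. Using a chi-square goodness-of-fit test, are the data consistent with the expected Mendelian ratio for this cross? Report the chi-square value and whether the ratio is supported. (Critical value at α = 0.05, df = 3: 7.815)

10.325; not consistent

A dihybrid F₂ with independent assortment and complete dominance at both loci gives a 9:3:3:1 phenotypic ratio.
Expected counts for N = 334 under a 9:3:3:1 ratio (total parts = 16):
  spiny-fruited bitter: 334 × 9/16 = 187.875
  spiny-fruited non-bitter: 334 × 3/16 = 62.625
  smooth-fruited bitter: 334 × 3/16 = 62.625
  smooth-fruited non-bitter: 334 × 1/16 = 20.875
χ² = Σ (O − E)² / E
  spiny-fruited bitter: (215 − 187.875)² / 187.875 = 3.9163
  spiny-fruited non-bitter: (58 − 62.625)² / 62.625 = 0.3416
  smooth-fruited bitter: (46 − 62.625)² / 62.625 = 4.4134
  smooth-fruited non-bitter: (15 − 20.875)² / 20.875 = 1.6534
χ² = 3.9163 + 0.3416 + 4.4134 + 1.6534 = 10.3247 ≈ 10.325
Degrees of freedom = 4 − 1 = 3; critical value at α = 0.05 is 7.815.
Since 10.325 > 7.815, we reject the null hypothesis — the data do not fit the 9:3:3:1 ratio.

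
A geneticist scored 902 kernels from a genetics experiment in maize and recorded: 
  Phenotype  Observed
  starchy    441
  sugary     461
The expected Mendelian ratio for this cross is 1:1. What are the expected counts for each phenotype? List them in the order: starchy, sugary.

451, 451

Total ratio parts = 2. Expected numbers out of 902:
  starchy: 902 × 1/2 = 451
  sugary: 902 × 1/2 = 451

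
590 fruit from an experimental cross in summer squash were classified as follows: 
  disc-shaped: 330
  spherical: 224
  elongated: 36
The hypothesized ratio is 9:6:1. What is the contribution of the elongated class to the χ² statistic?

0.021

The 9:6:1 ratio has 16 parts, so with N = 590 the expected counts are:
  disc-shaped: 590 × 9/16 = 331.875
  spherical: 590 × 6/16 = 221.25
  elongated: 590 × 1/16 = 36.875
Contribution of elongated: (36 − 36.875)² / 36.875 = 0.0208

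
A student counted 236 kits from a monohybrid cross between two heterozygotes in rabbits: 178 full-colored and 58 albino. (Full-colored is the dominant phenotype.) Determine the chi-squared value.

For a monohybrid cross between heterozygotes with complete dominance, the expected phenotypic ratio is 3:1.
Under the 3:1 hypothesis (Σ ratio = 4, N = 236):
  full-colored: 236 × 3/4 = 177
  albino: 236 × 1/4 = 59
χ² = Σ (O − E)² / E
  full-colored: (178 − 177)² / 177 = 0.0056
  albino: (58 − 59)² / 59 = 0.0169
χ² = 0.0056 + 0.0169 = 0.0225 ≈ 0.023

0.023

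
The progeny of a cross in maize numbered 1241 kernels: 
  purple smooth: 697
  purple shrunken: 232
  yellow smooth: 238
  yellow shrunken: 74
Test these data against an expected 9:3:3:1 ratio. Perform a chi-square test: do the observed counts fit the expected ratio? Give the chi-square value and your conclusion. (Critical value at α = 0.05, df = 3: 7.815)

Expected counts for N = 1241 under a 9:3:3:1 ratio (total parts = 16):
  purple smooth: 1241 × 9/16 = 698.0625
  purple shrunken: 1241 × 3/16 = 232.6875
  yellow smooth: 1241 × 3/16 = 232.6875
  yellow shrunken: 1241 × 1/16 = 77.5625
χ² = Σ (O − E)² / E
  purple smooth: (697 − 698.0625)² / 698.0625 = 0.0016
  purple shrunken: (232 − 232.6875)² / 232.6875 = 0.0020
  yellow smooth: (238 − 232.6875)² / 232.6875 = 0.1213
  yellow shrunken: (74 − 77.5625)² / 77.5625 = 0.1636
χ² = 0.0016 + 0.0020 + 0.1213 + 0.1636 = 0.2885 ≈ 0.289
Degrees of freedom = 4 − 1 = 3; critical value at α = 0.05 is 7.815.
Since 0.289 < 7.815, we fail to reject the null hypothesis — the data are consistent with the 9:3:3:1 ratio.

0.289; consistent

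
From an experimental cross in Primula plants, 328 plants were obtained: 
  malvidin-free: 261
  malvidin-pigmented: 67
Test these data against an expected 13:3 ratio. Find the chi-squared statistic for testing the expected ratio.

0.605

Total ratio parts = 16. Expected numbers out of 328:
  malvidin-free: 328 × 13/16 = 266.5
  malvidin-pigmented: 328 × 3/16 = 61.5
χ² = Σ (O − E)² / E
  malvidin-free: (261 − 266.5)² / 266.5 = 0.1135
  malvidin-pigmented: (67 − 61.5)² / 61.5 = 0.4919
χ² = 0.1135 + 0.4919 = 0.6054 ≈ 0.605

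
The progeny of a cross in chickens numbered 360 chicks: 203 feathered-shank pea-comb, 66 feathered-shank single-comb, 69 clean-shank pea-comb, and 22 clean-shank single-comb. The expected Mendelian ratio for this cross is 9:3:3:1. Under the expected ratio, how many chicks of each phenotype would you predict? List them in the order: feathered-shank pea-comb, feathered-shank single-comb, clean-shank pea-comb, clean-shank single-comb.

Expected counts for N = 360 under a 9:3:3:1 ratio (total parts = 16):
  feathered-shank pea-comb: 360 × 9/16 = 202.5
  feathered-shank single-comb: 360 × 3/16 = 67.5
  clean-shank pea-comb: 360 × 3/16 = 67.5
  clean-shank single-comb: 360 × 1/16 = 22.5

202.5, 67.5, 67.5, 22.5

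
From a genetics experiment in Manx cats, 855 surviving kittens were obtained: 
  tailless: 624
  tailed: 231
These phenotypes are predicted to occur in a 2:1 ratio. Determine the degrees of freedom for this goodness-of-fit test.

1

A goodness-of-fit test with 2 phenotype classes has df = 2 − 1 = 1.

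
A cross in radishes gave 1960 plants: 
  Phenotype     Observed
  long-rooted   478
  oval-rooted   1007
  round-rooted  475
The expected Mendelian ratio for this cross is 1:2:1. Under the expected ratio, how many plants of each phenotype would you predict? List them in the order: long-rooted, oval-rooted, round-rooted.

490, 980, 490

Under the 1:2:1 hypothesis (Σ ratio = 4, N = 1960):
  long-rooted: 1960 × 1/4 = 490
  oval-rooted: 1960 × 2/4 = 980
  round-rooted: 1960 × 1/4 = 490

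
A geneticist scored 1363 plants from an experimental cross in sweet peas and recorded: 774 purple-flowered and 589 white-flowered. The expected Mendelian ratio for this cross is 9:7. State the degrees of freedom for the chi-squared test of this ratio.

1

A goodness-of-fit test with 2 phenotype classes has df = 2 − 1 = 1.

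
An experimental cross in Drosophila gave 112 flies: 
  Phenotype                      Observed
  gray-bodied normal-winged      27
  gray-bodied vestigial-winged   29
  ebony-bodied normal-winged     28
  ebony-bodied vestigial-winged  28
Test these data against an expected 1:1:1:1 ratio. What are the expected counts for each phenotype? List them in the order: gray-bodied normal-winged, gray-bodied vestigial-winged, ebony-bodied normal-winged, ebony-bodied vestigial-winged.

Expected counts for N = 112 under a 1:1:1:1 ratio (total parts = 4):
  gray-bodied normal-winged: 112 × 1/4 = 28
  gray-bodied vestigial-winged: 112 × 1/4 = 28
  ebony-bodied normal-winged: 112 × 1/4 = 28
  ebony-bodied vestigial-winged: 112 × 1/4 = 28

28, 28, 28, 28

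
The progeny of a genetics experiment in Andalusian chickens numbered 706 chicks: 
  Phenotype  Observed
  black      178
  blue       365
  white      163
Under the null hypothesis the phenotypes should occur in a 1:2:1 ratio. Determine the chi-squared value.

1.453

Total ratio parts = 4. Expected numbers out of 706:
  black: 706 × 1/4 = 176.5
  blue: 706 × 2/4 = 353
  white: 706 × 1/4 = 176.5
χ² = Σ (O − E)² / E
  black: (178 − 176.5)² / 176.5 = 0.0127
  blue: (365 − 353)² / 353 = 0.4079
  white: (163 − 176.5)² / 176.5 = 1.0326
χ² = 0.0127 + 0.4079 + 1.0326 = 1.4532 ≈ 1.453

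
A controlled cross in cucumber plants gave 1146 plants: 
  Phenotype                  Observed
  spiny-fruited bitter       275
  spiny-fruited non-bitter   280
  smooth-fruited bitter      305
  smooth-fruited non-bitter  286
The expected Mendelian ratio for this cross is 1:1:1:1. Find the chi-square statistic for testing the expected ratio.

1.805

Total ratio parts = 4. Expected numbers out of 1146:
  spiny-fruited bitter: 1146 × 1/4 = 286.5
  spiny-fruited non-bitter: 1146 × 1/4 = 286.5
  smooth-fruited bitter: 1146 × 1/4 = 286.5
  smooth-fruited non-bitter: 1146 × 1/4 = 286.5
χ² = Σ (O − E)² / E
  spiny-fruited bitter: (275 − 286.5)² / 286.5 = 0.4616
  spiny-fruited non-bitter: (280 − 286.5)² / 286.5 = 0.1475
  smooth-fruited bitter: (305 − 286.5)² / 286.5 = 1.1946
  smooth-fruited non-bitter: (286 − 286.5)² / 286.5 = 0.0009
χ² = 0.4616 + 0.1475 + 1.1946 + 0.0009 = 1.8046 ≈ 1.805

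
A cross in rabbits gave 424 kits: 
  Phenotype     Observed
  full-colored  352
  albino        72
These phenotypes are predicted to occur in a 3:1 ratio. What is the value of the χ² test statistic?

Under the 3:1 hypothesis (Σ ratio = 4, N = 424):
  full-colored: 424 × 3/4 = 318
  albino: 424 × 1/4 = 106
χ² = Σ (O − E)² / E
  full-colored: (352 − 318)² / 318 = 3.6352
  albino: (72 − 106)² / 106 = 10.9057
χ² = 3.6352 + 10.9057 = 14.5409 ≈ 14.541

14.541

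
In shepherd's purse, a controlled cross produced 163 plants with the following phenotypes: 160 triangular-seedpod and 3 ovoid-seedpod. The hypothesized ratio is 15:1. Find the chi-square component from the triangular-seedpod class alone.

0.338

Under the 15:1 hypothesis (Σ ratio = 16, N = 163):
  triangular-seedpod: 163 × 15/16 = 152.8125
  ovoid-seedpod: 163 × 1/16 = 10.1875
Contribution of triangular-seedpod: (160 − 152.8125)² / 152.8125 = 0.3381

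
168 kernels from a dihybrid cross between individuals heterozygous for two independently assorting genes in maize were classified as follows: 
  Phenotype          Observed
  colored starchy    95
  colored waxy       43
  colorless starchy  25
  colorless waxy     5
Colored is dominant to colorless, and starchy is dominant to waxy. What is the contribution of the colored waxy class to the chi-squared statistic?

4.198

A dihybrid F₂ with independent assortment and complete dominance at both loci gives a 9:3:3:1 phenotypic ratio.
Total ratio parts = 16. Expected numbers out of 168:
  colored starchy: 168 × 9/16 = 94.5
  colored waxy: 168 × 3/16 = 31.5
  colorless starchy: 168 × 3/16 = 31.5
  colorless waxy: 168 × 1/16 = 10.5
Contribution of colored waxy: (43 − 31.5)² / 31.5 = 4.1984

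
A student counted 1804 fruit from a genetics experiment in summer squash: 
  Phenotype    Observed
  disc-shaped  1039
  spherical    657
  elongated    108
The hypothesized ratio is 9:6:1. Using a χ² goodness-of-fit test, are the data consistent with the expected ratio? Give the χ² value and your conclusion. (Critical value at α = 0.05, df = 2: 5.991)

1.342; consistent

The 9:6:1 ratio has 16 parts, so with N = 1804 the expected counts are:
  disc-shaped: 1804 × 9/16 = 1014.75
  spherical: 1804 × 6/16 = 676.5
  elongated: 1804 × 1/16 = 112.75
χ² = Σ (O − E)² / E
  disc-shaped: (1039 − 1014.75)² / 1014.75 = 0.5795
  spherical: (657 − 676.5)² / 676.5 = 0.5621
  elongated: (108 − 112.75)² / 112.75 = 0.2001
χ² = 0.5795 + 0.5621 + 0.2001 = 1.3417 ≈ 1.342
Degrees of freedom = 3 − 1 = 2; critical value at α = 0.05 is 5.991.
Since 1.342 < 5.991, we fail to reject the null hypothesis — the data are consistent with the 9:6:1 ratio.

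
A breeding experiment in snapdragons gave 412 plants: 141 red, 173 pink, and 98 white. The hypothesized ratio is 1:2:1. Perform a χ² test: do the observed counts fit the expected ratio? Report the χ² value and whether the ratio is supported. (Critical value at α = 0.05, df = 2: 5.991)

The 1:2:1 ratio has 4 parts, so with N = 412 the expected counts are:
  red: 412 × 1/4 = 103
  pink: 412 × 2/4 = 206
  white: 412 × 1/4 = 103
χ² = Σ (O − E)² / E
  red: (141 − 103)² / 103 = 14.0194
  pink: (173 − 206)² / 206 = 5.2864
  white: (98 − 103)² / 103 = 0.2427
χ² = 14.0194 + 5.2864 + 0.2427 = 19.5485 ≈ 19.549
Degrees of freedom = 3 − 1 = 2; critical value at α = 0.05 is 5.991.
Since 19.549 > 5.991, we reject the null hypothesis — the data do not fit the 1:2:1 ratio.

19.549; not consistent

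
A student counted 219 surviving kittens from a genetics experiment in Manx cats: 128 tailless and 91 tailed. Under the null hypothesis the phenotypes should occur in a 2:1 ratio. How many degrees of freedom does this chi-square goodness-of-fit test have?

A goodness-of-fit test with 2 phenotype classes has df = 2 − 1 = 1.

1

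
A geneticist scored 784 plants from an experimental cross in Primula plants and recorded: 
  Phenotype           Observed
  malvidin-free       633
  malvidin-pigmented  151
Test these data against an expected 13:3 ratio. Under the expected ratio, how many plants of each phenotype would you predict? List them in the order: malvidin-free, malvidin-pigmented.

Under the 13:3 hypothesis (Σ ratio = 16, N = 784):
  malvidin-free: 784 × 13/16 = 637
  malvidin-pigmented: 784 × 3/16 = 147

637, 147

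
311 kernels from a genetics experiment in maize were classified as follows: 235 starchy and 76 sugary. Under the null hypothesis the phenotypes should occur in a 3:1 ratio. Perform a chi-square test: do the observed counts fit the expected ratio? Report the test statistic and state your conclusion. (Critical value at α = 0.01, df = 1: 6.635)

Under the 3:1 hypothesis (Σ ratio = 4, N = 311):
  starchy: 311 × 3/4 = 233.25
  sugary: 311 × 1/4 = 77.75
χ² = Σ (O − E)² / E
  starchy: (235 − 233.25)² / 233.25 = 0.0131
  sugary: (76 − 77.75)² / 77.75 = 0.0394
χ² = 0.0131 + 0.0394 = 0.0525 ≈ 0.053
Degrees of freedom = 2 − 1 = 1; critical value at α = 0.01 is 6.635.
Since 0.053 < 6.635, we fail to reject the null hypothesis — the data are consistent with the 3:1 ratio.

0.053; consistent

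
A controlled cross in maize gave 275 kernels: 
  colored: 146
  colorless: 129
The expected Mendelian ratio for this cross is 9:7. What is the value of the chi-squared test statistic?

Expected counts for N = 275 under a 9:7 ratio (total parts = 16):
  colored: 275 × 9/16 = 154.6875
  colorless: 275 × 7/16 = 120.3125
χ² = Σ (O − E)² / E
  colored: (146 − 154.6875)² / 154.6875 = 0.4879
  colorless: (129 − 120.3125)² / 120.3125 = 0.6273
χ² = 0.4879 + 0.6273 = 1.1152 ≈ 1.115

1.115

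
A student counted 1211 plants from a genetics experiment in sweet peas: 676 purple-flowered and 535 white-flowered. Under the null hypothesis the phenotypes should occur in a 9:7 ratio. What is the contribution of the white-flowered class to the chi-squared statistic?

The 9:7 ratio has 16 parts, so with N = 1211 the expected counts are:
  purple-flowered: 1211 × 9/16 = 681.1875
  white-flowered: 1211 × 7/16 = 529.8125
Contribution of white-flowered: (535 − 529.8125)² / 529.8125 = 0.0508

0.051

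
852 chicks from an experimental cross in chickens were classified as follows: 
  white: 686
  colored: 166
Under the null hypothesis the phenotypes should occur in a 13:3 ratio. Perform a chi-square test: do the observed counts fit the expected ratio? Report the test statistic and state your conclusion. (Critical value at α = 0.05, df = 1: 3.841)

The 13:3 ratio has 16 parts, so with N = 852 the expected counts are:
  white: 852 × 13/16 = 692.25
  colored: 852 × 3/16 = 159.75
χ² = Σ (O − E)² / E
  white: (686 − 692.25)² / 692.25 = 0.0564
  colored: (166 − 159.75)² / 159.75 = 0.2445
χ² = 0.0564 + 0.2445 = 0.3009 ≈ 0.301
Degrees of freedom = 2 − 1 = 1; critical value at α = 0.05 is 3.841.
Since 0.301 < 3.841, we fail to reject the null hypothesis — the data are consistent with the 13:3 ratio.

0.301; consistent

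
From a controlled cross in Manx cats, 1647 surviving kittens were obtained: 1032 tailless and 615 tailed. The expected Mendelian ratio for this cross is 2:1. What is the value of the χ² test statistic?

Total ratio parts = 3. Expected numbers out of 1647:
  tailless: 1647 × 2/3 = 1098
  tailed: 1647 × 1/3 = 549
χ² = Σ (O − E)² / E
  tailless: (1032 − 1098)² / 1098 = 3.9672
  tailed: (615 − 549)² / 549 = 7.9344
χ² = 3.9672 + 7.9344 = 11.9016 ≈ 11.902

11.902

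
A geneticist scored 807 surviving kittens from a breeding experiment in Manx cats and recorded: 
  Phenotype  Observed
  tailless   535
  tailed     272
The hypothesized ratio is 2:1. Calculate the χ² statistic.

Total ratio parts = 3. Expected numbers out of 807:
  tailless: 807 × 2/3 = 538
  tailed: 807 × 1/3 = 269
χ² = Σ (O − E)² / E
  tailless: (535 − 538)² / 538 = 0.0167
  tailed: (272 − 269)² / 269 = 0.0335
χ² = 0.0167 + 0.0335 = 0.0502 ≈ 0.050

0.050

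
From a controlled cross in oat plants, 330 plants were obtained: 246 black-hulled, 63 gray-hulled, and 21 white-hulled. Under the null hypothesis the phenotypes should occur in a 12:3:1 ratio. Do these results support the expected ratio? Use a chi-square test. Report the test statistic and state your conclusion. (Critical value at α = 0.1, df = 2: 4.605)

0.036; consistent

Expected counts for N = 330 under a 12:3:1 ratio (total parts = 16):
  black-hulled: 330 × 12/16 = 247.5
  gray-hulled: 330 × 3/16 = 61.875
  white-hulled: 330 × 1/16 = 20.625
χ² = Σ (O − E)² / E
  black-hulled: (246 − 247.5)² / 247.5 = 0.0091
  gray-hulled: (63 − 61.875)² / 61.875 = 0.0205
  white-hulled: (21 − 20.625)² / 20.625 = 0.0068
χ² = 0.0091 + 0.0205 + 0.0068 = 0.0364 ≈ 0.036
Degrees of freedom = 3 − 1 = 2; critical value at α = 0.1 is 4.605.
Since 0.036 < 4.605, we fail to reject the null hypothesis — the data are consistent with the 12:3:1 ratio.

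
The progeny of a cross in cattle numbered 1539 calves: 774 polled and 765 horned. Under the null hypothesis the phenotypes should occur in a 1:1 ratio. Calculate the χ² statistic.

0.053

Expected counts for N = 1539 under a 1:1 ratio (total parts = 2):
  polled: 1539 × 1/2 = 769.5
  horned: 1539 × 1/2 = 769.5
χ² = Σ (O − E)² / E
  polled: (774 − 769.5)² / 769.5 = 0.0263
  horned: (765 − 769.5)² / 769.5 = 0.0263
χ² = 0.0263 + 0.0263 = 0.0526 ≈ 0.053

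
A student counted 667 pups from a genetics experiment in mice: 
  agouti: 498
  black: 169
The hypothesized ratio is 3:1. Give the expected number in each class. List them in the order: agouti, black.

500.25, 166.75

Expected counts for N = 667 under a 3:1 ratio (total parts = 4):
  agouti: 667 × 3/4 = 500.25
  black: 667 × 1/4 = 166.75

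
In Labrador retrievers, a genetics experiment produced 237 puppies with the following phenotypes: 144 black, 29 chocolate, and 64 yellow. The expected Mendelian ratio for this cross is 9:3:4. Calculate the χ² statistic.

Total ratio parts = 16. Expected numbers out of 237:
  black: 237 × 9/16 = 133.3125
  chocolate: 237 × 3/16 = 44.4375
  yellow: 237 × 4/16 = 59.25
χ² = Σ (O − E)² / E
  black: (144 − 133.3125)² / 133.3125 = 0.8568
  chocolate: (29 − 44.4375)² / 44.4375 = 5.3630
  yellow: (64 − 59.25)² / 59.25 = 0.3808
χ² = 0.8568 + 5.3630 + 0.3808 = 6.6006 ≈ 6.601

6.601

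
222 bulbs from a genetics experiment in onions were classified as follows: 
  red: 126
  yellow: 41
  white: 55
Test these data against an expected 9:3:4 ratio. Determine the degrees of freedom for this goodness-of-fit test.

2

A goodness-of-fit test with 3 phenotype classes has df = 3 − 1 = 2.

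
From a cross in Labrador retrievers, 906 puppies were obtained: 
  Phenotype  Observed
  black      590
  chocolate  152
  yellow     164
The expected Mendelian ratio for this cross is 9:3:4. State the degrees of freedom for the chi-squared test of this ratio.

A goodness-of-fit test with 3 phenotype classes has df = 3 − 1 = 2.

2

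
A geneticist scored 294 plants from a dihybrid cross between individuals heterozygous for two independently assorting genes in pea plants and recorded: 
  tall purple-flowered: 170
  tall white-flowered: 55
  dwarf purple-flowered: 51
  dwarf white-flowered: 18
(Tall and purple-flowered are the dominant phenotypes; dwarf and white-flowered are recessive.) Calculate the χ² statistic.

0.446

A dihybrid F₂ with independent assortment and complete dominance at both loci gives a 9:3:3:1 phenotypic ratio.
Expected counts for N = 294 under a 9:3:3:1 ratio (total parts = 16):
  tall purple-flowered: 294 × 9/16 = 165.375
  tall white-flowered: 294 × 3/16 = 55.125
  dwarf purple-flowered: 294 × 3/16 = 55.125
  dwarf white-flowered: 294 × 1/16 = 18.375
χ² = Σ (O − E)² / E
  tall purple-flowered: (170 − 165.375)² / 165.375 = 0.1293
  tall white-flowered: (55 − 55.125)² / 55.125 = 0.0003
  dwarf purple-flowered: (51 − 55.125)² / 55.125 = 0.3087
  dwarf white-flowered: (18 − 18.375)² / 18.375 = 0.0077
χ² = 0.1293 + 0.0003 + 0.3087 + 0.0077 = 0.446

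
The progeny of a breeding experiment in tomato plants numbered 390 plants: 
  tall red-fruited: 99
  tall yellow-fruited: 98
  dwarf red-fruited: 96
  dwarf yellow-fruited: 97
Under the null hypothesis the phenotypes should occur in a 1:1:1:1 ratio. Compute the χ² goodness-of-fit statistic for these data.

Expected counts for N = 390 under a 1:1:1:1 ratio (total parts = 4):
  tall red-fruited: 390 × 1/4 = 97.5
  tall yellow-fruited: 390 × 1/4 = 97.5
  dwarf red-fruited: 390 × 1/4 = 97.5
  dwarf yellow-fruited: 390 × 1/4 = 97.5
χ² = Σ (O − E)² / E
  tall red-fruited: (99 − 97.5)² / 97.5 = 0.0231
  tall yellow-fruited: (98 − 97.5)² / 97.5 = 0.0026
  dwarf red-fruited: (96 − 97.5)² / 97.5 = 0.0231
  dwarf yellow-fruited: (97 − 97.5)² / 97.5 = 0.0026
χ² = 0.0231 + 0.0026 + 0.0231 + 0.0026 = 0.0514 ≈ 0.051

0.051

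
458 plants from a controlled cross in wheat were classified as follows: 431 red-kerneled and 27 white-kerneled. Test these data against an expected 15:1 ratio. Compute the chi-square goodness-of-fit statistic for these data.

0.098

Under the 15:1 hypothesis (Σ ratio = 16, N = 458):
  red-kerneled: 458 × 15/16 = 429.375
  white-kerneled: 458 × 1/16 = 28.625
χ² = Σ (O − E)² / E
  red-kerneled: (431 − 429.375)² / 429.375 = 0.0061
  white-kerneled: (27 − 28.625)² / 28.625 = 0.0922
χ² = 0.0061 + 0.0922 = 0.0983 ≈ 0.098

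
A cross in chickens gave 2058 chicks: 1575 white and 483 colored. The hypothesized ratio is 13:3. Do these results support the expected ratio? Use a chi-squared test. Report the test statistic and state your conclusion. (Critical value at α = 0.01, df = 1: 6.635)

Total ratio parts = 16. Expected numbers out of 2058:
  white: 2058 × 13/16 = 1672.125
  colored: 2058 × 3/16 = 385.875
χ² = Σ (O − E)² / E
  white: (1575 − 1672.125)² / 1672.125 = 5.6415
  colored: (483 − 385.875)² / 385.875 = 24.4464
χ² = 5.6415 + 24.4464 = 30.0879 ≈ 30.088
Degrees of freedom = 2 − 1 = 1; critical value at α = 0.01 is 6.635.
Since 30.088 > 6.635, we reject the null hypothesis — the data do not fit the 13:3 ratio.

30.088; not consistent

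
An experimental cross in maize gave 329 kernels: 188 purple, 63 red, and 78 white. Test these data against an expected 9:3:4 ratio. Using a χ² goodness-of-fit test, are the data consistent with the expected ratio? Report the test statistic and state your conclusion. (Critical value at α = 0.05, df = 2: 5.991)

0.294; consistent

Total ratio parts = 16. Expected numbers out of 329:
  purple: 329 × 9/16 = 185.0625
  red: 329 × 3/16 = 61.6875
  white: 329 × 4/16 = 82.25
χ² = Σ (O − E)² / E
  purple: (188 − 185.0625)² / 185.0625 = 0.0466
  red: (63 − 61.6875)² / 61.6875 = 0.0279
  white: (78 − 82.25)² / 82.25 = 0.2196
χ² = 0.0466 + 0.0279 + 0.2196 = 0.2941 ≈ 0.294
Degrees of freedom = 3 − 1 = 2; critical value at α = 0.05 is 5.991.
Since 0.294 < 5.991, we fail to reject the null hypothesis — the data are consistent with the 9:3:4 ratio.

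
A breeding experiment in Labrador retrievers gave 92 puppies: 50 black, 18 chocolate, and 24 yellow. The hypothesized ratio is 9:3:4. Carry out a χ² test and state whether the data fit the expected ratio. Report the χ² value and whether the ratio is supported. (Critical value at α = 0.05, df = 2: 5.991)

0.135; consistent

Total ratio parts = 16. Expected numbers out of 92:
  black: 92 × 9/16 = 51.75
  chocolate: 92 × 3/16 = 17.25
  yellow: 92 × 4/16 = 23
χ² = Σ (O − E)² / E
  black: (50 − 51.75)² / 51.75 = 0.0592
  chocolate: (18 − 17.25)² / 17.25 = 0.0326
  yellow: (24 − 23)² / 23 = 0.0435
χ² = 0.0592 + 0.0326 + 0.0435 = 0.1353 ≈ 0.135
Degrees of freedom = 3 − 1 = 2; critical value at α = 0.05 is 5.991.
Since 0.135 < 5.991, we fail to reject the null hypothesis — the data are consistent with the 9:3:4 ratio.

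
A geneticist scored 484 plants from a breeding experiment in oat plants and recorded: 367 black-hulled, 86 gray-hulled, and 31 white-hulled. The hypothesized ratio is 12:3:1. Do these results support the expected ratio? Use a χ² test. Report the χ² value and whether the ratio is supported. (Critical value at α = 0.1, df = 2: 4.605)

Total ratio parts = 16. Expected numbers out of 484:
  black-hulled: 484 × 12/16 = 363
  gray-hulled: 484 × 3/16 = 90.75
  white-hulled: 484 × 1/16 = 30.25
χ² = Σ (O − E)² / E
  black-hulled: (367 − 363)² / 363 = 0.0441
  gray-hulled: (86 − 90.75)² / 90.75 = 0.2486
  white-hulled: (31 − 30.25)² / 30.25 = 0.0186
χ² = 0.0441 + 0.2486 + 0.0186 = 0.3113 ≈ 0.311
Degrees of freedom = 3 − 1 = 2; critical value at α = 0.1 is 4.605.
Since 0.311 < 4.605, we fail to reject the null hypothesis — the data are consistent with the 12:3:1 ratio.

0.311; consistent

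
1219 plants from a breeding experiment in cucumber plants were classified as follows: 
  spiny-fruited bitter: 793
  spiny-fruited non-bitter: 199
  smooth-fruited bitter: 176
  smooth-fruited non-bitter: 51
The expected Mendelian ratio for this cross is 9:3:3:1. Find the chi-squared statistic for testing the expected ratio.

Under the 9:3:3:1 hypothesis (Σ ratio = 16, N = 1219):
  spiny-fruited bitter: 1219 × 9/16 = 685.6875
  spiny-fruited non-bitter: 1219 × 3/16 = 228.5625
  smooth-fruited bitter: 1219 × 3/16 = 228.5625
  smooth-fruited non-bitter: 1219 × 1/16 = 76.1875
χ² = Σ (O − E)² / E
  spiny-fruited bitter: (793 − 685.6875)² / 685.6875 = 16.7948
  spiny-fruited non-bitter: (199 − 228.5625)² / 228.5625 = 3.8236
  smooth-fruited bitter: (176 − 228.5625)² / 228.5625 = 12.0878
  smooth-fruited non-bitter: (51 − 76.1875)² / 76.1875 = 8.3270
χ² = 16.7948 + 3.8236 + 12.0878 + 8.3270 = 41.0332 ≈ 41.033

41.033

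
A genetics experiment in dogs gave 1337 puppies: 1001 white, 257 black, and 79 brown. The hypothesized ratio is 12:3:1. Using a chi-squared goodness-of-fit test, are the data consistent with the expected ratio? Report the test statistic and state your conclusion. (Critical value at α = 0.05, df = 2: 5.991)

Expected counts for N = 1337 under a 12:3:1 ratio (total parts = 16):
  white: 1337 × 12/16 = 1002.75
  black: 1337 × 3/16 = 250.6875
  brown: 1337 × 1/16 = 83.5625
χ² = Σ (O − E)² / E
  white: (1001 − 1002.75)² / 1002.75 = 0.0031
  black: (257 − 250.6875)² / 250.6875 = 0.1590
  brown: (79 − 83.5625)² / 83.5625 = 0.2491
χ² = 0.0031 + 0.1590 + 0.2491 = 0.4112 ≈ 0.411
Degrees of freedom = 3 − 1 = 2; critical value at α = 0.05 is 5.991.
Since 0.411 < 5.991, we fail to reject the null hypothesis — the data are consistent with the 12:3:1 ratio.

0.411; consistent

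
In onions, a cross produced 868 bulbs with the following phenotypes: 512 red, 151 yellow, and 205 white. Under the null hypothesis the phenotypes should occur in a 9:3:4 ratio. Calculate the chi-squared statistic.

2.667

Expected counts for N = 868 under a 9:3:4 ratio (total parts = 16):
  red: 868 × 9/16 = 488.25
  yellow: 868 × 3/16 = 162.75
  white: 868 × 4/16 = 217
χ² = Σ (O − E)² / E
  red: (512 − 488.25)² / 488.25 = 1.1553
  yellow: (151 − 162.75)² / 162.75 = 0.8483
  white: (205 − 217)² / 217 = 0.6636
χ² = 1.1553 + 0.8483 + 0.6636 = 2.6672 ≈ 2.667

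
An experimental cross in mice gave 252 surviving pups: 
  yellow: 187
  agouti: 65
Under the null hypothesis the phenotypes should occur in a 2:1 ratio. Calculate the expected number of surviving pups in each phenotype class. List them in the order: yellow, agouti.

The 2:1 ratio has 3 parts, so with N = 252 the expected counts are:
  yellow: 252 × 2/3 = 168
  agouti: 252 × 1/3 = 84

168, 84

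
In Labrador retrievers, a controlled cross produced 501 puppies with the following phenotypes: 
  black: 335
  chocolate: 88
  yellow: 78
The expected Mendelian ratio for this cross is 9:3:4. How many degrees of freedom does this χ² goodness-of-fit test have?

A goodness-of-fit test with 3 phenotype classes has df = 3 − 1 = 2.

2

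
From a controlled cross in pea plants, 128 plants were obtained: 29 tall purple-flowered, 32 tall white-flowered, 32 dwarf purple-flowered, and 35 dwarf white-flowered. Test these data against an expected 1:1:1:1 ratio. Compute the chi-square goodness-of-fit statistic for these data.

0.562

Under the 1:1:1:1 hypothesis (Σ ratio = 4, N = 128):
  tall purple-flowered: 128 × 1/4 = 32
  tall white-flowered: 128 × 1/4 = 32
  dwarf purple-flowered: 128 × 1/4 = 32
  dwarf white-flowered: 128 × 1/4 = 32
χ² = Σ (O − E)² / E
  tall purple-flowered: (29 − 32)² / 32 = 0.2812
  tall white-flowered: (32 − 32)² / 32 = 0.0000
  dwarf purple-flowered: (32 − 32)² / 32 = 0.0000
  dwarf white-flowered: (35 − 32)² / 32 = 0.2812
χ² = 0.2812 + 0.0000 + 0.0000 + 0.2812 = 0.5624 ≈ 0.562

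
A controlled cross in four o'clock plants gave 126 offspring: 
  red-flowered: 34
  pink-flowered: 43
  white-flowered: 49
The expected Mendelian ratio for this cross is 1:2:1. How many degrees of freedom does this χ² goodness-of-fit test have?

2

A goodness-of-fit test with 3 phenotype classes has df = 3 − 1 = 2.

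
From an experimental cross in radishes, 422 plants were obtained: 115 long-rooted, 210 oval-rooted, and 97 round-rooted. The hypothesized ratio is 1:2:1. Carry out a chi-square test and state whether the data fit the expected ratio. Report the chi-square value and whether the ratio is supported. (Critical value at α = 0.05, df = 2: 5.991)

1.545; consistent

Under the 1:2:1 hypothesis (Σ ratio = 4, N = 422):
  long-rooted: 422 × 1/4 = 105.5
  oval-rooted: 422 × 2/4 = 211
  round-rooted: 422 × 1/4 = 105.5
χ² = Σ (O − E)² / E
  long-rooted: (115 − 105.5)² / 105.5 = 0.8555
  oval-rooted: (210 − 211)² / 211 = 0.0047
  round-rooted: (97 − 105.5)² / 105.5 = 0.6848
χ² = 0.8555 + 0.0047 + 0.6848 = 1.545
Degrees of freedom = 3 − 1 = 2; critical value at α = 0.05 is 5.991.
Since 1.545 < 5.991, we fail to reject the null hypothesis — the data are consistent with the 1:2:1 ratio.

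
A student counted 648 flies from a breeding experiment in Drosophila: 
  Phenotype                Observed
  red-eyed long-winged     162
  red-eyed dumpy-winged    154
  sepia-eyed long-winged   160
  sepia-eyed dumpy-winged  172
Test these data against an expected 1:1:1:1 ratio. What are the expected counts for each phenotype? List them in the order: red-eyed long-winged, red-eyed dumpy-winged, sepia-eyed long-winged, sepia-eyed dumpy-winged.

162, 162, 162, 162

The 1:1:1:1 ratio has 4 parts, so with N = 648 the expected counts are:
  red-eyed long-winged: 648 × 1/4 = 162
  red-eyed dumpy-winged: 648 × 1/4 = 162
  sepia-eyed long-winged: 648 × 1/4 = 162
  sepia-eyed dumpy-winged: 648 × 1/4 = 162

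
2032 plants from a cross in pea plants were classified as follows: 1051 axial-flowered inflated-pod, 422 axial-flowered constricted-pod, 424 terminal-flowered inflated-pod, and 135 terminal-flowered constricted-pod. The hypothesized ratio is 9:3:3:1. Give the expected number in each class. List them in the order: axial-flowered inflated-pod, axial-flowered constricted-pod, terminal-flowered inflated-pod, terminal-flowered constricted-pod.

Expected counts for N = 2032 under a 9:3:3:1 ratio (total parts = 16):
  axial-flowered inflated-pod: 2032 × 9/16 = 1143
  axial-flowered constricted-pod: 2032 × 3/16 = 381
  terminal-flowered inflated-pod: 2032 × 3/16 = 381
  terminal-flowered constricted-pod: 2032 × 1/16 = 127

1143, 381, 381, 127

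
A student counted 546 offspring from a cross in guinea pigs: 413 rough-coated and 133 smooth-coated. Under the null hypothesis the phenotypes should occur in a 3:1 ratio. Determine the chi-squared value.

Expected counts for N = 546 under a 3:1 ratio (total parts = 4):
  rough-coated: 546 × 3/4 = 409.5
  smooth-coated: 546 × 1/4 = 136.5
χ² = Σ (O − E)² / E
  rough-coated: (413 − 409.5)² / 409.5 = 0.0299
  smooth-coated: (133 − 136.5)² / 136.5 = 0.0897
χ² = 0.0299 + 0.0897 = 0.1196 ≈ 0.120

0.120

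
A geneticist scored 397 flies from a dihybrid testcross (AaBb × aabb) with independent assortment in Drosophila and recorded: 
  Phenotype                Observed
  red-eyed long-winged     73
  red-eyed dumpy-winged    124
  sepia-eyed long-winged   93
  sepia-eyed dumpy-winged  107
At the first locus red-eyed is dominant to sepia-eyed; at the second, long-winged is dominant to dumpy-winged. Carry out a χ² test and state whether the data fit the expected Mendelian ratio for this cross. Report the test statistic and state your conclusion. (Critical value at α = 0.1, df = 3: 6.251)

A dihybrid testcross with independent assortment gives a 1:1:1:1 ratio.
Total ratio parts = 4. Expected numbers out of 397:
  red-eyed long-winged: 397 × 1/4 = 99.25
  red-eyed dumpy-winged: 397 × 1/4 = 99.25
  sepia-eyed long-winged: 397 × 1/4 = 99.25
  sepia-eyed dumpy-winged: 397 × 1/4 = 99.25
χ² = Σ (O − E)² / E
  red-eyed long-winged: (73 − 99.25)² / 99.25 = 6.9427
  red-eyed dumpy-winged: (124 − 99.25)² / 99.25 = 6.1719
  sepia-eyed long-winged: (93 − 99.25)² / 99.25 = 0.3936
  sepia-eyed dumpy-winged: (107 − 99.25)² / 99.25 = 0.6052
χ² = 6.9427 + 6.1719 + 0.3936 + 0.6052 = 14.1134 ≈ 14.113
Degrees of freedom = 4 − 1 = 3; critical value at α = 0.1 is 6.251.
Since 14.113 > 6.251, we reject the null hypothesis — the data do not fit the 1:1:1:1 ratio.

14.113; not consistent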